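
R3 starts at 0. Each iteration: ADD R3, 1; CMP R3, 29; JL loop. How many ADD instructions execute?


Loop trace (R3 starts at 0, target 29, step 1):
  ADD #1: R3 = 0 + 1 = 1  → 1 < 29, loop
  ADD #2: R3 = 1 + 1 = 2  → 2 < 29, loop
  ADD #3: R3 = 2 + 1 = 3  → 3 < 29, loop
  ADD #4: R3 = 3 + 1 = 4  → 4 < 29, loop
  ADD #5: R3 = 4 + 1 = 5  → 5 < 29, loop
  ADD #6: R3 = 5 + 1 = 6  → 6 < 29, loop
  ADD #7: R3 = 6 + 1 = 7  → 7 < 29, loop
  ADD #8: R3 = 7 + 1 = 8  → 8 < 29, loop
  ADD #9: R3 = 8 + 1 = 9  → 9 < 29, loop
  ADD #10: R3 = 9 + 1 = 10  → 10 < 29, loop
  ADD #11: R3 = 10 + 1 = 11  → 11 < 29, loop
  ADD #12: R3 = 11 + 1 = 12  → 12 < 29, loop
  ADD #13: R3 = 12 + 1 = 13  → 13 < 29, loop
  ADD #14: R3 = 13 + 1 = 14  → 14 < 29, loop
  ADD #15: R3 = 14 + 1 = 15  → 15 < 29, loop
  ADD #16: R3 = 15 + 1 = 16  → 16 < 29, loop
  ADD #17: R3 = 16 + 1 = 17  → 17 < 29, loop
  ADD #18: R3 = 17 + 1 = 18  → 18 < 29, loop
  ADD #19: R3 = 18 + 1 = 19  → 19 < 29, loop
  ADD #20: R3 = 19 + 1 = 20  → 20 < 29, loop
  ADD #21: R3 = 20 + 1 = 21  → 21 < 29, loop
  ADD #22: R3 = 21 + 1 = 22  → 22 < 29, loop
  ADD #23: R3 = 22 + 1 = 23  → 23 < 29, loop
  ADD #24: R3 = 23 + 1 = 24  → 24 < 29, loop
  ADD #25: R3 = 24 + 1 = 25  → 25 < 29, loop
  ADD #26: R3 = 25 + 1 = 26  → 26 < 29, loop
  ADD #27: R3 = 26 + 1 = 27  → 27 < 29, loop
  ADD #28: R3 = 27 + 1 = 28  → 28 < 29, loop
  ADD #29: R3 = 28 + 1 = 29  → 29 >= 29, exit
Total ADD instructions: 29

29


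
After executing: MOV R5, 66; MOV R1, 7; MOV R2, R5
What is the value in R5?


Register state trace:
  MOV R5, 66  → R5 = 66
  MOV R1, 7  → R1 = 7
  MOV R2, R5  → R2 = 66
Final: R5 = 66

66


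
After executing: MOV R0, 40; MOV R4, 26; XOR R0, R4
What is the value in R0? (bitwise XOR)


Register state trace:
  MOV R0, 40  → R0 = 40 (0b00101000)
  MOV R4, 26  → R4 = 26 (0b00011010)
  XOR R0, R4  → R0 = 40 XOR 26 = 50 (0b00110010)
Final: R0 = 50

50


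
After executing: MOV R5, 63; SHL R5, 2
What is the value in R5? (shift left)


Register state trace:
  MOV R5, 63  → R5 = 63
  SHL R5, 2  → R5 = 63 << 2 = 63 * 2^2 = 252
Final: R5 = 252

252


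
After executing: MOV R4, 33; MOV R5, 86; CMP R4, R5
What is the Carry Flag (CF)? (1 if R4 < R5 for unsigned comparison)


Register state trace:
  MOV R4, 33  → R4 = 33
  MOV R5, 86  → R5 = 86
  CMP R4, R5  → unsigned 33 - 86: borrow occurs
  33 < 86, so CF = 1
CF = 1

1


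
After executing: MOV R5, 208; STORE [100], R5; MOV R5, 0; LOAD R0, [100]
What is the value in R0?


Register and memory trace:
  MOV R5, 208  → R5 = 208
  STORE [100], R5  → mem[100] = 208
  MOV R5, 0  → R5 = 0
  LOAD R0, [100]  → R0 = mem[100] = 208
Final: R0 = 208

208


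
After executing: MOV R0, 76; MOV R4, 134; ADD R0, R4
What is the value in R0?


Register state trace:
  MOV R0, 76  → R0 = 76
  MOV R4, 134  → R4 = 134
  ADD R0, R4  → R0 = 76 + 134 = 210
Final: R0 = 210

210


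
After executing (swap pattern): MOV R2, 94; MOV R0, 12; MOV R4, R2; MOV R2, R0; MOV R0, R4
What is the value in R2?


Register state trace (swap pattern):
  MOV R2, 94  → R2 = 94
  MOV R0, 12  → R0 = 12
  MOV R4, R2  → R4 = 94  (save R2)
  MOV R2, R0  → R2 = 12  (R2 gets R0's value)
  MOV R0, R4  → R0 = 94  (R0 gets saved value)
Final: R2 = 12

12


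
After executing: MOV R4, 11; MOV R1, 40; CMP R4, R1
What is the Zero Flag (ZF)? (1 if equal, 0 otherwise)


Register state trace:
  MOV R4, 11  → R4 = 11
  MOV R1, 40  → R1 = 40
  CMP R4, R1  → computes 11 - 40 = -29
  Result is nonzero, so values are not equal
ZF = 0

0


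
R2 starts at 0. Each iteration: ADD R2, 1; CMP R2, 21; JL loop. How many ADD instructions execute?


Loop trace (R2 starts at 0, target 21, step 1):
  ADD #1: R2 = 0 + 1 = 1  → 1 < 21, loop
  ADD #2: R2 = 1 + 1 = 2  → 2 < 21, loop
  ADD #3: R2 = 2 + 1 = 3  → 3 < 21, loop
  ADD #4: R2 = 3 + 1 = 4  → 4 < 21, loop
  ADD #5: R2 = 4 + 1 = 5  → 5 < 21, loop
  ADD #6: R2 = 5 + 1 = 6  → 6 < 21, loop
  ADD #7: R2 = 6 + 1 = 7  → 7 < 21, loop
  ADD #8: R2 = 7 + 1 = 8  → 8 < 21, loop
  ADD #9: R2 = 8 + 1 = 9  → 9 < 21, loop
  ADD #10: R2 = 9 + 1 = 10  → 10 < 21, loop
  ADD #11: R2 = 10 + 1 = 11  → 11 < 21, loop
  ADD #12: R2 = 11 + 1 = 12  → 12 < 21, loop
  ADD #13: R2 = 12 + 1 = 13  → 13 < 21, loop
  ADD #14: R2 = 13 + 1 = 14  → 14 < 21, loop
  ADD #15: R2 = 14 + 1 = 15  → 15 < 21, loop
  ADD #16: R2 = 15 + 1 = 16  → 16 < 21, loop
  ADD #17: R2 = 16 + 1 = 17  → 17 < 21, loop
  ADD #18: R2 = 17 + 1 = 18  → 18 < 21, loop
  ADD #19: R2 = 18 + 1 = 19  → 19 < 21, loop
  ADD #20: R2 = 19 + 1 = 20  → 20 < 21, loop
  ADD #21: R2 = 20 + 1 = 21  → 21 >= 21, exit
Total ADD instructions: 21

21


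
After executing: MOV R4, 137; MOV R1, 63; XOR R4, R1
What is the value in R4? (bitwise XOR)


Register state trace:
  MOV R4, 137  → R4 = 137 (0b10001001)
  MOV R1, 63  → R1 = 63 (0b00111111)
  XOR R4, R1  → R4 = 137 XOR 63 = 182 (0b10110110)
Final: R4 = 182

182


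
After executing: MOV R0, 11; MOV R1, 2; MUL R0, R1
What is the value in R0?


Register state trace:
  MOV R0, 11  → R0 = 11
  MOV R1, 2  → R1 = 2
  MUL R0, R1  → R0 = 11 * 2 = 22
Final: R0 = 22

22


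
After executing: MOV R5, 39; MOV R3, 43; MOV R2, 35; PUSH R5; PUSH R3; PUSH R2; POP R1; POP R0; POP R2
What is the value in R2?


Stack trace (top is rightmost):
  MOV R5, 39  → R5 = 39
  MOV R3, 43  → R3 = 43
  MOV R2, 35  → R2 = 35
  PUSH R5  → stack: [39]
  PUSH R3  → stack: [39, 43]
  PUSH R2  → stack: [39, 43, 35]
  POP R1  → R1 = 35, stack: [39, 43]
  POP R0  → R0 = 43, stack: [39]
  POP R2  → R2 = 39, stack: []
Final: R2 = 39

39


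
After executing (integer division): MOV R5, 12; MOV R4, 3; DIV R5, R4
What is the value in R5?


Register state trace:
  MOV R5, 12  → R5 = 12
  MOV R4, 3  → R4 = 3
  DIV R5, R4  → R5 = 12 // 3 = 4
Final: R5 = 4

4


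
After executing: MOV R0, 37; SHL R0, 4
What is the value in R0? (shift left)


Register state trace:
  MOV R0, 37  → R0 = 37
  SHL R0, 4  → R0 = 37 << 4 = 37 * 2^4 = 592
Final: R0 = 592

592


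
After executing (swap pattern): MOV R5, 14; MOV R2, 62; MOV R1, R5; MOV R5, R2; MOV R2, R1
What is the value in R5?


Register state trace (swap pattern):
  MOV R5, 14  → R5 = 14
  MOV R2, 62  → R2 = 62
  MOV R1, R5  → R1 = 14  (save R5)
  MOV R5, R2  → R5 = 62  (R5 gets R2's value)
  MOV R2, R1  → R2 = 14  (R2 gets saved value)
Final: R5 = 62

62


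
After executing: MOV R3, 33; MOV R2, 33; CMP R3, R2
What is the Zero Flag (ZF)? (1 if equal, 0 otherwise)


Register state trace:
  MOV R3, 33  → R3 = 33
  MOV R2, 33  → R2 = 33
  CMP R3, R2  → computes 33 - 33 = 0
  Result is zero, so values are equal
ZF = 1

1


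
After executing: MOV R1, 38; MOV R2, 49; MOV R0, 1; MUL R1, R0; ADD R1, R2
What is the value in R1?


Register state trace:
  MOV R1, 38  → R1 = 38
  MOV R2, 49  → R2 = 49
  MOV R0, 1  → R0 = 1
  MUL R1, R0  → R1 = 38 * 1 = 38
  ADD R1, R2  → R1 = 38 + 49 = 87
Final: R1 = 87

87


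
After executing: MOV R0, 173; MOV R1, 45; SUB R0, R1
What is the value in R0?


Register state trace:
  MOV R0, 173  → R0 = 173
  MOV R1, 45  → R1 = 45
  SUB R0, R1  → R0 = 173 - 45 = 128
Final: R0 = 128

128


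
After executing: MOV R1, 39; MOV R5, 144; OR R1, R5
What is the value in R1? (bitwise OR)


Register state trace:
  MOV R1, 39  → R1 = 39 (0b00100111)
  MOV R5, 144  → R5 = 144 (0b10010000)
  OR R1, R5   → R1 = 39 OR 144 = 183 (0b10110111)
Final: R1 = 183

183


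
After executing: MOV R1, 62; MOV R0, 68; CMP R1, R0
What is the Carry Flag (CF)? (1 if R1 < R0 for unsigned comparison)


Register state trace:
  MOV R1, 62  → R1 = 62
  MOV R0, 68  → R0 = 68
  CMP R1, R0  → unsigned 62 - 68: borrow occurs
  62 < 68, so CF = 1
CF = 1

1


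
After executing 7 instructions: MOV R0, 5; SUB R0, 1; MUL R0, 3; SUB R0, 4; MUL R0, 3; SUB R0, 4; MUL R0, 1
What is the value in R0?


Register state trace:
  MOV R0, 5  → R0 = 5
  SUB R0, 1  → R0 = 5 - 1 = 4
  MUL R0, 3  → R0 = 4 * 3 = 12
  SUB R0, 4  → R0 = 12 - 4 = 8
  MUL R0, 3  → R0 = 8 * 3 = 24
  SUB R0, 4  → R0 = 24 - 4 = 20
  MUL R0, 1  → R0 = 20 * 1 = 20
Final: R0 = 20

20


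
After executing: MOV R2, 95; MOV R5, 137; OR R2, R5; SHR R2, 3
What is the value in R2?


Register state trace:
  MOV R2, 95  → R2 = 95 (0b01011111)
  MOV R5, 137  → R5 = 137 (0b10001001)
  OR R2, R5  → R2 = 95 OR 137 = 223 (0b11011111)
  SHR R2, 3  → R2 = 223 >> 3 = 27
Final: R2 = 27

27


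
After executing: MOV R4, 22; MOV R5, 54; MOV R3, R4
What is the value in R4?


Register state trace:
  MOV R4, 22  → R4 = 22
  MOV R5, 54  → R5 = 54
  MOV R3, R4  → R3 = 22
Final: R4 = 22

22


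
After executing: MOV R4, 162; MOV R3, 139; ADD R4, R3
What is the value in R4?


Register state trace:
  MOV R4, 162  → R4 = 162
  MOV R3, 139  → R3 = 139
  ADD R4, R3  → R4 = 162 + 139 = 301
Final: R4 = 301

301


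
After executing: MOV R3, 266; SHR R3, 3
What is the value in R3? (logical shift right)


Register state trace:
  MOV R3, 266  → R3 = 266
  SHR R3, 3  → R3 = 266 >> 3 = 266 // 2^3 = 33
Final: R3 = 33

33


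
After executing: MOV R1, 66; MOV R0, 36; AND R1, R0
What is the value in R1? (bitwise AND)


Register state trace:
  MOV R1, 66  → R1 = 66 (0b01000010)
  MOV R0, 36  → R0 = 36 (0b00100100)
  AND R1, R0  → R1 = 66 AND 36 = 0 (0b00000000)
Final: R1 = 0

0


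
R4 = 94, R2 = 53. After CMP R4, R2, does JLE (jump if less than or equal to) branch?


Trace:
  R4 = 94, R2 = 53
  CMP R4, R2  → compares 94 vs 53
  JLE checks: is 94 less than or equal to 53?
  94 > 53, so condition is false
Branch taken: No

No


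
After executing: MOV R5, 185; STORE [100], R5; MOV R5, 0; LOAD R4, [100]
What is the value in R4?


Register and memory trace:
  MOV R5, 185  → R5 = 185
  STORE [100], R5  → mem[100] = 185
  MOV R5, 0  → R5 = 0
  LOAD R4, [100]  → R4 = mem[100] = 185
Final: R4 = 185

185


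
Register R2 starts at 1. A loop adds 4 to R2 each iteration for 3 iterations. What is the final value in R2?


Starting value: R2 = 1
  Iter 1: R2 = 1 + 4 = 5
  Iter 2: R2 = 5 + 4 = 9
  Iter 3: R2 = 9 + 4 = 13
Final: R2 = 13

13


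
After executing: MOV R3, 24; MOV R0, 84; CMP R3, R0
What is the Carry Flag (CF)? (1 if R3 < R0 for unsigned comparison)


Register state trace:
  MOV R3, 24  → R3 = 24
  MOV R0, 84  → R0 = 84
  CMP R3, R0  → unsigned 24 - 84: borrow occurs
  24 < 84, so CF = 1
CF = 1

1


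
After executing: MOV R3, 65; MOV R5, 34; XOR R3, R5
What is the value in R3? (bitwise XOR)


Register state trace:
  MOV R3, 65  → R3 = 65 (0b01000001)
  MOV R5, 34  → R5 = 34 (0b00100010)
  XOR R3, R5  → R3 = 65 XOR 34 = 99 (0b01100011)
Final: R3 = 99

99


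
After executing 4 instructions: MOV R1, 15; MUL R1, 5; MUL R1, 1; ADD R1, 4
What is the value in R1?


Register state trace:
  MOV R1, 15  → R1 = 15
  MUL R1, 5  → R1 = 15 * 5 = 75
  MUL R1, 1  → R1 = 75 * 1 = 75
  ADD R1, 4  → R1 = 75 + 4 = 79
Final: R1 = 79

79


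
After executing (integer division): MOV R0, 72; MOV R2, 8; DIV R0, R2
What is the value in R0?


Register state trace:
  MOV R0, 72  → R0 = 72
  MOV R2, 8  → R2 = 8
  DIV R0, R2  → R0 = 72 // 8 = 9
Final: R0 = 9

9


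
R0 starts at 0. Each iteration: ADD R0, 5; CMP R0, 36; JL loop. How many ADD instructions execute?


Loop trace (R0 starts at 0, target 36, step 5):
  ADD #1: R0 = 0 + 5 = 5  → 5 < 36, loop
  ADD #2: R0 = 5 + 5 = 10  → 10 < 36, loop
  ADD #3: R0 = 10 + 5 = 15  → 15 < 36, loop
  ADD #4: R0 = 15 + 5 = 20  → 20 < 36, loop
  ADD #5: R0 = 20 + 5 = 25  → 25 < 36, loop
  ADD #6: R0 = 25 + 5 = 30  → 30 < 36, loop
  ADD #7: R0 = 30 + 5 = 35  → 35 < 36, loop
  ADD #8: R0 = 35 + 5 = 40  → 40 >= 36, exit
Total ADD instructions: 8

8


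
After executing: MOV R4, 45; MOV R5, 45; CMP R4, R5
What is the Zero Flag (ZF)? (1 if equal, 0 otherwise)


Register state trace:
  MOV R4, 45  → R4 = 45
  MOV R5, 45  → R5 = 45
  CMP R4, R5  → computes 45 - 45 = 0
  Result is zero, so values are equal
ZF = 1

1


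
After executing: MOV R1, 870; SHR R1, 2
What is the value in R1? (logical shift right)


Register state trace:
  MOV R1, 870  → R1 = 870
  SHR R1, 2  → R1 = 870 >> 2 = 870 // 2^2 = 217
Final: R1 = 217

217


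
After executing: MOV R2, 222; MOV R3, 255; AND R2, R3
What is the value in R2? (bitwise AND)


Register state trace:
  MOV R2, 222  → R2 = 222 (0b11011110)
  MOV R3, 255  → R3 = 255 (0b11111111)
  AND R2, R3  → R2 = 222 AND 255 = 222 (0b11011110)
Final: R2 = 222

222


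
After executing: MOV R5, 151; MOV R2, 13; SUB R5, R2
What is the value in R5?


Register state trace:
  MOV R5, 151  → R5 = 151
  MOV R2, 13  → R2 = 13
  SUB R5, R2  → R5 = 151 - 13 = 138
Final: R5 = 138

138


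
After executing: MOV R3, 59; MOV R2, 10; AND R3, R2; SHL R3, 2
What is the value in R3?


Register state trace:
  MOV R3, 59  → R3 = 59 (0b00111011)
  MOV R2, 10  → R2 = 10 (0b00001010)
  AND R3, R2  → R3 = 59 AND 10 = 10 (0b00001010)
  SHL R3, 2  → R3 = 10 << 2 = 40
Final: R3 = 40

40


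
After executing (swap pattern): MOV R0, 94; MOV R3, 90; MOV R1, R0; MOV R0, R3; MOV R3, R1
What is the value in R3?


Register state trace (swap pattern):
  MOV R0, 94  → R0 = 94
  MOV R3, 90  → R3 = 90
  MOV R1, R0  → R1 = 94  (save R0)
  MOV R0, R3  → R0 = 90  (R0 gets R3's value)
  MOV R3, R1  → R3 = 94  (R3 gets saved value)
Final: R3 = 94

94


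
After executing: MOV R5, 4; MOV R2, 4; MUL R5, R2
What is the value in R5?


Register state trace:
  MOV R5, 4  → R5 = 4
  MOV R2, 4  → R2 = 4
  MUL R5, R2  → R5 = 4 * 4 = 16
Final: R5 = 16

16


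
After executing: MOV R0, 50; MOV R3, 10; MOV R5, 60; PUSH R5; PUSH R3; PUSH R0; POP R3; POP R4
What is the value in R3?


Stack trace (top is rightmost):
  MOV R0, 50  → R0 = 50
  MOV R3, 10  → R3 = 10
  MOV R5, 60  → R5 = 60
  PUSH R5  → stack: [60]
  PUSH R3  → stack: [60, 10]
  PUSH R0  → stack: [60, 10, 50]
  POP R3  → R3 = 50, stack: [60, 10]
  POP R4  → R4 = 10, stack: [60]
Final: R3 = 50

50


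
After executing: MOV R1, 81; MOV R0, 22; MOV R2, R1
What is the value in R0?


Register state trace:
  MOV R1, 81  → R1 = 81
  MOV R0, 22  → R0 = 22
  MOV R2, R1  → R2 = 81
Final: R0 = 22

22


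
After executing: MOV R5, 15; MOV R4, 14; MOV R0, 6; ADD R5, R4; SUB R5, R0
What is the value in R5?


Register state trace:
  MOV R5, 15  → R5 = 15
  MOV R4, 14  → R4 = 14
  MOV R0, 6  → R0 = 6
  ADD R5, R4  → R5 = 15 + 14 = 29
  SUB R5, R0  → R5 = 29 - 6 = 23
Final: R5 = 23

23


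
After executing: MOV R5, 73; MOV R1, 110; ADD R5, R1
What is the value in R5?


Register state trace:
  MOV R5, 73  → R5 = 73
  MOV R1, 110  → R1 = 110
  ADD R5, R1  → R5 = 73 + 110 = 183
Final: R5 = 183

183


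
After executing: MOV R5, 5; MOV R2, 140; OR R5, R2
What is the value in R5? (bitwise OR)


Register state trace:
  MOV R5, 5  → R5 = 5 (0b00000101)
  MOV R2, 140  → R2 = 140 (0b10001100)
  OR R5, R2   → R5 = 5 OR 140 = 141 (0b10001101)
Final: R5 = 141

141


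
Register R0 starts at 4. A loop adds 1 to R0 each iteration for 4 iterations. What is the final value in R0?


Starting value: R0 = 4
  Iter 1: R0 = 4 + 1 = 5
  Iter 2: R0 = 5 + 1 = 6
  Iter 3: R0 = 6 + 1 = 7
  Iter 4: R0 = 7 + 1 = 8
Final: R0 = 8

8


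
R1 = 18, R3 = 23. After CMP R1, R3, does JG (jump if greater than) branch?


Trace:
  R1 = 18, R3 = 23
  CMP R1, R3  → compares 18 vs 23
  JG checks: is 18 greater than 23?
  18 < 23, so condition is false
Branch taken: No

No


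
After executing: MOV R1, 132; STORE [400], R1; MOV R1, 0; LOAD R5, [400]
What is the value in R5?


Register and memory trace:
  MOV R1, 132  → R1 = 132
  STORE [400], R1  → mem[400] = 132
  MOV R1, 0  → R1 = 0
  LOAD R5, [400]  → R5 = mem[400] = 132
Final: R5 = 132

132


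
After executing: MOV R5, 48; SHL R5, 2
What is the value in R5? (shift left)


Register state trace:
  MOV R5, 48  → R5 = 48
  SHL R5, 2  → R5 = 48 << 2 = 48 * 2^2 = 192
Final: R5 = 192

192


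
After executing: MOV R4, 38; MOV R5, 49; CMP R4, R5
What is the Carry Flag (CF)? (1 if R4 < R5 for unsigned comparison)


Register state trace:
  MOV R4, 38  → R4 = 38
  MOV R5, 49  → R5 = 49
  CMP R4, R5  → unsigned 38 - 49: borrow occurs
  38 < 49, so CF = 1
CF = 1

1


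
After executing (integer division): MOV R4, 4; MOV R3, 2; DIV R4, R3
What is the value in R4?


Register state trace:
  MOV R4, 4  → R4 = 4
  MOV R3, 2  → R3 = 2
  DIV R4, R3  → R4 = 4 // 2 = 2
Final: R4 = 2

2


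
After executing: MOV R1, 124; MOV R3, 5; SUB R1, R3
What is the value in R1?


Register state trace:
  MOV R1, 124  → R1 = 124
  MOV R3, 5  → R3 = 5
  SUB R1, R3  → R1 = 124 - 5 = 119
Final: R1 = 119

119


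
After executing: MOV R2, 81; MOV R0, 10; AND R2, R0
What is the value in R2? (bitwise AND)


Register state trace:
  MOV R2, 81  → R2 = 81 (0b01010001)
  MOV R0, 10  → R0 = 10 (0b00001010)
  AND R2, R0  → R2 = 81 AND 10 = 0 (0b00000000)
Final: R2 = 0

0


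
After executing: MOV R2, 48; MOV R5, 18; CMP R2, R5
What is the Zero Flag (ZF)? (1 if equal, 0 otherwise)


Register state trace:
  MOV R2, 48  → R2 = 48
  MOV R5, 18  → R5 = 18
  CMP R2, R5  → computes 48 - 18 = 30
  Result is nonzero, so values are not equal
ZF = 0

0


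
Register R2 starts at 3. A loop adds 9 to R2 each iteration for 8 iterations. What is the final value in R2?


Starting value: R2 = 3
  Iter 1: R2 = 3 + 9 = 12
  Iter 2: R2 = 12 + 9 = 21
  Iter 3: R2 = 21 + 9 = 30
  Iter 4: R2 = 30 + 9 = 39
  Iter 5: R2 = 39 + 9 = 48
  Iter 6: R2 = 48 + 9 = 57
  Iter 7: R2 = 57 + 9 = 66
  Iter 8: R2 = 66 + 9 = 75
Final: R2 = 75

75


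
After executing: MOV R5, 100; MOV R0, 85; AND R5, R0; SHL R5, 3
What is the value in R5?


Register state trace:
  MOV R5, 100  → R5 = 100 (0b01100100)
  MOV R0, 85  → R0 = 85 (0b01010101)
  AND R5, R0  → R5 = 100 AND 85 = 68 (0b01000100)
  SHL R5, 3  → R5 = 68 << 3 = 544
Final: R5 = 544

544


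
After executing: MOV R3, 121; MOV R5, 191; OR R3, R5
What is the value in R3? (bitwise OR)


Register state trace:
  MOV R3, 121  → R3 = 121 (0b01111001)
  MOV R5, 191  → R5 = 191 (0b10111111)
  OR R3, R5   → R3 = 121 OR 191 = 255 (0b11111111)
Final: R3 = 255

255


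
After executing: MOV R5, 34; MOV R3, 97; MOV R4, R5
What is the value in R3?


Register state trace:
  MOV R5, 34  → R5 = 34
  MOV R3, 97  → R3 = 97
  MOV R4, R5  → R4 = 34
Final: R3 = 97

97


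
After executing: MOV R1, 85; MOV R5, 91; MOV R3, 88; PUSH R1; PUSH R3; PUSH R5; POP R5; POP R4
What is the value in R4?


Stack trace (top is rightmost):
  MOV R1, 85  → R1 = 85
  MOV R5, 91  → R5 = 91
  MOV R3, 88  → R3 = 88
  PUSH R1  → stack: [85]
  PUSH R3  → stack: [85, 88]
  PUSH R5  → stack: [85, 88, 91]
  POP R5  → R5 = 91, stack: [85, 88]
  POP R4  → R4 = 88, stack: [85]
Final: R4 = 88

88


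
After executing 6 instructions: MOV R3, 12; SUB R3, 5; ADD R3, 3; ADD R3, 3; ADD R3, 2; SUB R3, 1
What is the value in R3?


Register state trace:
  MOV R3, 12  → R3 = 12
  SUB R3, 5  → R3 = 12 - 5 = 7
  ADD R3, 3  → R3 = 7 + 3 = 10
  ADD R3, 3  → R3 = 10 + 3 = 13
  ADD R3, 2  → R3 = 13 + 2 = 15
  SUB R3, 1  → R3 = 15 - 1 = 14
Final: R3 = 14

14


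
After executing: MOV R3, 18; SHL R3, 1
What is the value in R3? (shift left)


Register state trace:
  MOV R3, 18  → R3 = 18
  SHL R3, 1  → R3 = 18 << 1 = 18 * 2^1 = 36
Final: R3 = 36

36


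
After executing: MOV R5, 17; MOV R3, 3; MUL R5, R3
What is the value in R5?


Register state trace:
  MOV R5, 17  → R5 = 17
  MOV R3, 3  → R3 = 3
  MUL R5, R3  → R5 = 17 * 3 = 51
Final: R5 = 51

51


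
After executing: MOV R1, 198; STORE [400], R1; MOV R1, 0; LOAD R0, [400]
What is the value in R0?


Register and memory trace:
  MOV R1, 198  → R1 = 198
  STORE [400], R1  → mem[400] = 198
  MOV R1, 0  → R1 = 0
  LOAD R0, [400]  → R0 = mem[400] = 198
Final: R0 = 198

198


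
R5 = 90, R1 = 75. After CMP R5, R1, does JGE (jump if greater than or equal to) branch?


Trace:
  R5 = 90, R1 = 75
  CMP R5, R1  → compares 90 vs 75
  JGE checks: is 90 greater than or equal to 75?
  90 > 75, so condition is true
Branch taken: Yes

Yes


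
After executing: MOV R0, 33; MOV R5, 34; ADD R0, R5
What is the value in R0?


Register state trace:
  MOV R0, 33  → R0 = 33
  MOV R5, 34  → R5 = 34
  ADD R0, R5  → R0 = 33 + 34 = 67
Final: R0 = 67

67


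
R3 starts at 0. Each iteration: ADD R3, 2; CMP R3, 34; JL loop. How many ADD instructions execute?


Loop trace (R3 starts at 0, target 34, step 2):
  ADD #1: R3 = 0 + 2 = 2  → 2 < 34, loop
  ADD #2: R3 = 2 + 2 = 4  → 4 < 34, loop
  ADD #3: R3 = 4 + 2 = 6  → 6 < 34, loop
  ADD #4: R3 = 6 + 2 = 8  → 8 < 34, loop
  ADD #5: R3 = 8 + 2 = 10  → 10 < 34, loop
  ADD #6: R3 = 10 + 2 = 12  → 12 < 34, loop
  ADD #7: R3 = 12 + 2 = 14  → 14 < 34, loop
  ADD #8: R3 = 14 + 2 = 16  → 16 < 34, loop
  ADD #9: R3 = 16 + 2 = 18  → 18 < 34, loop
  ADD #10: R3 = 18 + 2 = 20  → 20 < 34, loop
  ADD #11: R3 = 20 + 2 = 22  → 22 < 34, loop
  ADD #12: R3 = 22 + 2 = 24  → 24 < 34, loop
  ADD #13: R3 = 24 + 2 = 26  → 26 < 34, loop
  ADD #14: R3 = 26 + 2 = 28  → 28 < 34, loop
  ADD #15: R3 = 28 + 2 = 30  → 30 < 34, loop
  ADD #16: R3 = 30 + 2 = 32  → 32 < 34, loop
  ADD #17: R3 = 32 + 2 = 34  → 34 >= 34, exit
Total ADD instructions: 17

17


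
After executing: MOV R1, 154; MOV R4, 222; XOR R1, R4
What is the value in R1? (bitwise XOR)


Register state trace:
  MOV R1, 154  → R1 = 154 (0b10011010)
  MOV R4, 222  → R4 = 222 (0b11011110)
  XOR R1, R4  → R1 = 154 XOR 222 = 68 (0b01000100)
Final: R1 = 68

68


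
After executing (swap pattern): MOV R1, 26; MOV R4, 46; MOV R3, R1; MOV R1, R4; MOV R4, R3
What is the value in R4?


Register state trace (swap pattern):
  MOV R1, 26  → R1 = 26
  MOV R4, 46  → R4 = 46
  MOV R3, R1  → R3 = 26  (save R1)
  MOV R1, R4  → R1 = 46  (R1 gets R4's value)
  MOV R4, R3  → R4 = 26  (R4 gets saved value)
Final: R4 = 26

26


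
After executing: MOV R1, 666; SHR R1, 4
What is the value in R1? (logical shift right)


Register state trace:
  MOV R1, 666  → R1 = 666
  SHR R1, 4  → R1 = 666 >> 4 = 666 // 2^4 = 41
Final: R1 = 41

41


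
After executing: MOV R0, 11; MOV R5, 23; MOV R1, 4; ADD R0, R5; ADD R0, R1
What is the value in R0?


Register state trace:
  MOV R0, 11  → R0 = 11
  MOV R5, 23  → R5 = 23
  MOV R1, 4  → R1 = 4
  ADD R0, R5  → R0 = 11 + 23 = 34
  ADD R0, R1  → R0 = 34 + 4 = 38
Final: R0 = 38

38


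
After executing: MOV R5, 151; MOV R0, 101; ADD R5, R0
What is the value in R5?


Register state trace:
  MOV R5, 151  → R5 = 151
  MOV R0, 101  → R0 = 101
  ADD R5, R0  → R5 = 151 + 101 = 252
Final: R5 = 252

252


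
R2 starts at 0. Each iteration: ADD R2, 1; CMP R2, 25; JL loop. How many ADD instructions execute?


Loop trace (R2 starts at 0, target 25, step 1):
  ADD #1: R2 = 0 + 1 = 1  → 1 < 25, loop
  ADD #2: R2 = 1 + 1 = 2  → 2 < 25, loop
  ADD #3: R2 = 2 + 1 = 3  → 3 < 25, loop
  ADD #4: R2 = 3 + 1 = 4  → 4 < 25, loop
  ADD #5: R2 = 4 + 1 = 5  → 5 < 25, loop
  ADD #6: R2 = 5 + 1 = 6  → 6 < 25, loop
  ADD #7: R2 = 6 + 1 = 7  → 7 < 25, loop
  ADD #8: R2 = 7 + 1 = 8  → 8 < 25, loop
  ADD #9: R2 = 8 + 1 = 9  → 9 < 25, loop
  ADD #10: R2 = 9 + 1 = 10  → 10 < 25, loop
  ADD #11: R2 = 10 + 1 = 11  → 11 < 25, loop
  ADD #12: R2 = 11 + 1 = 12  → 12 < 25, loop
  ADD #13: R2 = 12 + 1 = 13  → 13 < 25, loop
  ADD #14: R2 = 13 + 1 = 14  → 14 < 25, loop
  ADD #15: R2 = 14 + 1 = 15  → 15 < 25, loop
  ADD #16: R2 = 15 + 1 = 16  → 16 < 25, loop
  ADD #17: R2 = 16 + 1 = 17  → 17 < 25, loop
  ADD #18: R2 = 17 + 1 = 18  → 18 < 25, loop
  ADD #19: R2 = 18 + 1 = 19  → 19 < 25, loop
  ADD #20: R2 = 19 + 1 = 20  → 20 < 25, loop
  ADD #21: R2 = 20 + 1 = 21  → 21 < 25, loop
  ADD #22: R2 = 21 + 1 = 22  → 22 < 25, loop
  ADD #23: R2 = 22 + 1 = 23  → 23 < 25, loop
  ADD #24: R2 = 23 + 1 = 24  → 24 < 25, loop
  ADD #25: R2 = 24 + 1 = 25  → 25 >= 25, exit
Total ADD instructions: 25

25


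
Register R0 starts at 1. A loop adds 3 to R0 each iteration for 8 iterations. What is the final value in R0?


Starting value: R0 = 1
  Iter 1: R0 = 1 + 3 = 4
  Iter 2: R0 = 4 + 3 = 7
  Iter 3: R0 = 7 + 3 = 10
  Iter 4: R0 = 10 + 3 = 13
  Iter 5: R0 = 13 + 3 = 16
  Iter 6: R0 = 16 + 3 = 19
  Iter 7: R0 = 19 + 3 = 22
  Iter 8: R0 = 22 + 3 = 25
Final: R0 = 25

25


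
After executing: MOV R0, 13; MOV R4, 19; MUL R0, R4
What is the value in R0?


Register state trace:
  MOV R0, 13  → R0 = 13
  MOV R4, 19  → R4 = 19
  MUL R0, R4  → R0 = 13 * 19 = 247
Final: R0 = 247

247


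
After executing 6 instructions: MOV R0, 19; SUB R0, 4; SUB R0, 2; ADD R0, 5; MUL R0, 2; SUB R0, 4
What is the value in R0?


Register state trace:
  MOV R0, 19  → R0 = 19
  SUB R0, 4  → R0 = 19 - 4 = 15
  SUB R0, 2  → R0 = 15 - 2 = 13
  ADD R0, 5  → R0 = 13 + 5 = 18
  MUL R0, 2  → R0 = 18 * 2 = 36
  SUB R0, 4  → R0 = 36 - 4 = 32
Final: R0 = 32

32


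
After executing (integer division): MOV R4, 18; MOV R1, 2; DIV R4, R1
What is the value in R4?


Register state trace:
  MOV R4, 18  → R4 = 18
  MOV R1, 2  → R1 = 2
  DIV R4, R1  → R4 = 18 // 2 = 9
Final: R4 = 9

9


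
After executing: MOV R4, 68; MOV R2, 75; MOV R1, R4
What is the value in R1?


Register state trace:
  MOV R4, 68  → R4 = 68
  MOV R2, 75  → R2 = 75
  MOV R1, R4  → R1 = 68
Final: R1 = 68

68


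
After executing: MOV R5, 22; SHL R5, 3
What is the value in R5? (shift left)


Register state trace:
  MOV R5, 22  → R5 = 22
  SHL R5, 3  → R5 = 22 << 3 = 22 * 2^3 = 176
Final: R5 = 176

176


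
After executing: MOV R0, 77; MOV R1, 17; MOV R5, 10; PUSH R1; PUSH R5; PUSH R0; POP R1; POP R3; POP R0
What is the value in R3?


Stack trace (top is rightmost):
  MOV R0, 77  → R0 = 77
  MOV R1, 17  → R1 = 17
  MOV R5, 10  → R5 = 10
  PUSH R1  → stack: [17]
  PUSH R5  → stack: [17, 10]
  PUSH R0  → stack: [17, 10, 77]
  POP R1  → R1 = 77, stack: [17, 10]
  POP R3  → R3 = 10, stack: [17]
  POP R0  → R0 = 17, stack: []
Final: R3 = 10

10


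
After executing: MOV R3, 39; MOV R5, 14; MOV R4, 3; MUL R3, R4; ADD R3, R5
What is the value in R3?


Register state trace:
  MOV R3, 39  → R3 = 39
  MOV R5, 14  → R5 = 14
  MOV R4, 3  → R4 = 3
  MUL R3, R4  → R3 = 39 * 3 = 117
  ADD R3, R5  → R3 = 117 + 14 = 131
Final: R3 = 131

131


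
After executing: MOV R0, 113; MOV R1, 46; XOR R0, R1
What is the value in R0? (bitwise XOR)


Register state trace:
  MOV R0, 113  → R0 = 113 (0b01110001)
  MOV R1, 46  → R1 = 46 (0b00101110)
  XOR R0, R1  → R0 = 113 XOR 46 = 95 (0b01011111)
Final: R0 = 95

95


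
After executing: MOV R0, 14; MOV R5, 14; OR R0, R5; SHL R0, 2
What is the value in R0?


Register state trace:
  MOV R0, 14  → R0 = 14 (0b00001110)
  MOV R5, 14  → R5 = 14 (0b00001110)
  OR R0, R5  → R0 = 14 OR 14 = 14 (0b00001110)
  SHL R0, 2  → R0 = 14 << 2 = 56
Final: R0 = 56

56


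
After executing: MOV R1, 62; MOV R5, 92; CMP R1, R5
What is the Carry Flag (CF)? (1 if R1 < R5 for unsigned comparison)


Register state trace:
  MOV R1, 62  → R1 = 62
  MOV R5, 92  → R5 = 92
  CMP R1, R5  → unsigned 62 - 92: borrow occurs
  62 < 92, so CF = 1
CF = 1

1


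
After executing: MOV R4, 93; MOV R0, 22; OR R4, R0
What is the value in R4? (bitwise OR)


Register state trace:
  MOV R4, 93  → R4 = 93 (0b01011101)
  MOV R0, 22  → R0 = 22 (0b00010110)
  OR R4, R0   → R4 = 93 OR 22 = 95 (0b01011111)
Final: R4 = 95

95


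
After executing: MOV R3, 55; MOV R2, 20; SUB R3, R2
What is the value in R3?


Register state trace:
  MOV R3, 55  → R3 = 55
  MOV R2, 20  → R2 = 20
  SUB R3, R2  → R3 = 55 - 20 = 35
Final: R3 = 35

35


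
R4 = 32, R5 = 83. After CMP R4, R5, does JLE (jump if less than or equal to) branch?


Trace:
  R4 = 32, R5 = 83
  CMP R4, R5  → compares 32 vs 83
  JLE checks: is 32 less than or equal to 83?
  32 < 83, so condition is true
Branch taken: Yes

Yes


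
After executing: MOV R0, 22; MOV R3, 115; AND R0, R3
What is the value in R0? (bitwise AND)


Register state trace:
  MOV R0, 22  → R0 = 22 (0b00010110)
  MOV R3, 115  → R3 = 115 (0b01110011)
  AND R0, R3  → R0 = 22 AND 115 = 18 (0b00010010)
Final: R0 = 18

18


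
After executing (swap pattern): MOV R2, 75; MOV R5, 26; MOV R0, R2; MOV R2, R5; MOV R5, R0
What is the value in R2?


Register state trace (swap pattern):
  MOV R2, 75  → R2 = 75
  MOV R5, 26  → R5 = 26
  MOV R0, R2  → R0 = 75  (save R2)
  MOV R2, R5  → R2 = 26  (R2 gets R5's value)
  MOV R5, R0  → R5 = 75  (R5 gets saved value)
Final: R2 = 26

26


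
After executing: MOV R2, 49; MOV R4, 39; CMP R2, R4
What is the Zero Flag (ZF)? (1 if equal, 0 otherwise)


Register state trace:
  MOV R2, 49  → R2 = 49
  MOV R4, 39  → R4 = 39
  CMP R2, R4  → computes 49 - 39 = 10
  Result is nonzero, so values are not equal
ZF = 0

0


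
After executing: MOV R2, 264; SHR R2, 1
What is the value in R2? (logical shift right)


Register state trace:
  MOV R2, 264  → R2 = 264
  SHR R2, 1  → R2 = 264 >> 1 = 264 // 2^1 = 132
Final: R2 = 132

132


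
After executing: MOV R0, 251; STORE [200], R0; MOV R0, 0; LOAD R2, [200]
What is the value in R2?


Register and memory trace:
  MOV R0, 251  → R0 = 251
  STORE [200], R0  → mem[200] = 251
  MOV R0, 0  → R0 = 0
  LOAD R2, [200]  → R2 = mem[200] = 251
Final: R2 = 251

251


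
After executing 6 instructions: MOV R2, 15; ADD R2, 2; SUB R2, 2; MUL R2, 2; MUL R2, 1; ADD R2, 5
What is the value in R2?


Register state trace:
  MOV R2, 15  → R2 = 15
  ADD R2, 2  → R2 = 15 + 2 = 17
  SUB R2, 2  → R2 = 17 - 2 = 15
  MUL R2, 2  → R2 = 15 * 2 = 30
  MUL R2, 1  → R2 = 30 * 1 = 30
  ADD R2, 5  → R2 = 30 + 5 = 35
Final: R2 = 35

35


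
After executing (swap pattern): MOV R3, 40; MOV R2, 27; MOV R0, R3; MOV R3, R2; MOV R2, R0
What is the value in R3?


Register state trace (swap pattern):
  MOV R3, 40  → R3 = 40
  MOV R2, 27  → R2 = 27
  MOV R0, R3  → R0 = 40  (save R3)
  MOV R3, R2  → R3 = 27  (R3 gets R2's value)
  MOV R2, R0  → R2 = 40  (R2 gets saved value)
Final: R3 = 27

27


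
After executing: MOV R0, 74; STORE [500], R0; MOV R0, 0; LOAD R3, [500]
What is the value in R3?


Register and memory trace:
  MOV R0, 74  → R0 = 74
  STORE [500], R0  → mem[500] = 74
  MOV R0, 0  → R0 = 0
  LOAD R3, [500]  → R3 = mem[500] = 74
Final: R3 = 74

74


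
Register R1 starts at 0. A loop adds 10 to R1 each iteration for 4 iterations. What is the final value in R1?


Starting value: R1 = 0
  Iter 1: R1 = 0 + 10 = 10
  Iter 2: R1 = 10 + 10 = 20
  Iter 3: R1 = 20 + 10 = 30
  Iter 4: R1 = 30 + 10 = 40
Final: R1 = 40

40


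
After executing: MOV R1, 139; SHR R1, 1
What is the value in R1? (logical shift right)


Register state trace:
  MOV R1, 139  → R1 = 139
  SHR R1, 1  → R1 = 139 >> 1 = 139 // 2^1 = 69
Final: R1 = 69

69


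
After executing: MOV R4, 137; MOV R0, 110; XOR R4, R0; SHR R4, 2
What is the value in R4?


Register state trace:
  MOV R4, 137  → R4 = 137 (0b10001001)
  MOV R0, 110  → R0 = 110 (0b01101110)
  XOR R4, R0  → R4 = 137 XOR 110 = 231 (0b11100111)
  SHR R4, 2  → R4 = 231 >> 2 = 57
Final: R4 = 57

57


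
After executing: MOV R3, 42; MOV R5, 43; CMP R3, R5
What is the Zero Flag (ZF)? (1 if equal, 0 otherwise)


Register state trace:
  MOV R3, 42  → R3 = 42
  MOV R5, 43  → R5 = 43
  CMP R3, R5  → computes 42 - 43 = -1
  Result is nonzero, so values are not equal
ZF = 0

0


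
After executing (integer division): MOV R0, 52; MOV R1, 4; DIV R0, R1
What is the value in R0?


Register state trace:
  MOV R0, 52  → R0 = 52
  MOV R1, 4  → R1 = 4
  DIV R0, R1  → R0 = 52 // 4 = 13
Final: R0 = 13

13


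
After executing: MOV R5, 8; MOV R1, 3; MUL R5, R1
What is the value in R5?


Register state trace:
  MOV R5, 8  → R5 = 8
  MOV R1, 3  → R1 = 3
  MUL R5, R1  → R5 = 8 * 3 = 24
Final: R5 = 24

24


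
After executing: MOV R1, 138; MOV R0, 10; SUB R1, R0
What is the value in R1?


Register state trace:
  MOV R1, 138  → R1 = 138
  MOV R0, 10  → R0 = 10
  SUB R1, R0  → R1 = 138 - 10 = 128
Final: R1 = 128

128


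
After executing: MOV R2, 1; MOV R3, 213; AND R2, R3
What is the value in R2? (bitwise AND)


Register state trace:
  MOV R2, 1  → R2 = 1 (0b00000001)
  MOV R3, 213  → R3 = 213 (0b11010101)
  AND R2, R3  → R2 = 1 AND 213 = 1 (0b00000001)
Final: R2 = 1

1


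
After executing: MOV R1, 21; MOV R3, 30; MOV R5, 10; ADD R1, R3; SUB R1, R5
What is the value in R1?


Register state trace:
  MOV R1, 21  → R1 = 21
  MOV R3, 30  → R3 = 30
  MOV R5, 10  → R5 = 10
  ADD R1, R3  → R1 = 21 + 30 = 51
  SUB R1, R5  → R1 = 51 - 10 = 41
Final: R1 = 41

41


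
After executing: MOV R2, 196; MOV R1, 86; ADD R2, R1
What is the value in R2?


Register state trace:
  MOV R2, 196  → R2 = 196
  MOV R1, 86  → R1 = 86
  ADD R2, R1  → R2 = 196 + 86 = 282
Final: R2 = 282

282


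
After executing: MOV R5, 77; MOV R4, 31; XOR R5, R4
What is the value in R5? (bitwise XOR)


Register state trace:
  MOV R5, 77  → R5 = 77 (0b01001101)
  MOV R4, 31  → R4 = 31 (0b00011111)
  XOR R5, R4  → R5 = 77 XOR 31 = 82 (0b01010010)
Final: R5 = 82

82


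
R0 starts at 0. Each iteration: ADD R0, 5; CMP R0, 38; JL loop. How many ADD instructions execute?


Loop trace (R0 starts at 0, target 38, step 5):
  ADD #1: R0 = 0 + 5 = 5  → 5 < 38, loop
  ADD #2: R0 = 5 + 5 = 10  → 10 < 38, loop
  ADD #3: R0 = 10 + 5 = 15  → 15 < 38, loop
  ADD #4: R0 = 15 + 5 = 20  → 20 < 38, loop
  ADD #5: R0 = 20 + 5 = 25  → 25 < 38, loop
  ADD #6: R0 = 25 + 5 = 30  → 30 < 38, loop
  ADD #7: R0 = 30 + 5 = 35  → 35 < 38, loop
  ADD #8: R0 = 35 + 5 = 40  → 40 >= 38, exit
Total ADD instructions: 8

8


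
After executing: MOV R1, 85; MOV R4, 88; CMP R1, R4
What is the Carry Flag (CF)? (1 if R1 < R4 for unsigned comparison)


Register state trace:
  MOV R1, 85  → R1 = 85
  MOV R4, 88  → R4 = 88
  CMP R1, R4  → unsigned 85 - 88: borrow occurs
  85 < 88, so CF = 1
CF = 1

1


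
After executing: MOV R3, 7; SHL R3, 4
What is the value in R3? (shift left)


Register state trace:
  MOV R3, 7  → R3 = 7
  SHL R3, 4  → R3 = 7 << 4 = 7 * 2^4 = 112
Final: R3 = 112

112


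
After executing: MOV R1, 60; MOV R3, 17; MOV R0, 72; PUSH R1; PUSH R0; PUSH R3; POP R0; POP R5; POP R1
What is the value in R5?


Stack trace (top is rightmost):
  MOV R1, 60  → R1 = 60
  MOV R3, 17  → R3 = 17
  MOV R0, 72  → R0 = 72
  PUSH R1  → stack: [60]
  PUSH R0  → stack: [60, 72]
  PUSH R3  → stack: [60, 72, 17]
  POP R0  → R0 = 17, stack: [60, 72]
  POP R5  → R5 = 72, stack: [60]
  POP R1  → R1 = 60, stack: []
Final: R5 = 72

72


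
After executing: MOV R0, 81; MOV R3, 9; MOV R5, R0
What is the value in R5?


Register state trace:
  MOV R0, 81  → R0 = 81
  MOV R3, 9  → R3 = 9
  MOV R5, R0  → R5 = 81
Final: R5 = 81

81


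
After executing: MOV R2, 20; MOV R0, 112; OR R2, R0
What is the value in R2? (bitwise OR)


Register state trace:
  MOV R2, 20  → R2 = 20 (0b00010100)
  MOV R0, 112  → R0 = 112 (0b01110000)
  OR R2, R0   → R2 = 20 OR 112 = 116 (0b01110100)
Final: R2 = 116

116


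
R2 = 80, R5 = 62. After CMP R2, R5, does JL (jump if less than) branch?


Trace:
  R2 = 80, R5 = 62
  CMP R2, R5  → compares 80 vs 62
  JL checks: is 80 less than 62?
  80 > 62, so condition is false
Branch taken: No

No


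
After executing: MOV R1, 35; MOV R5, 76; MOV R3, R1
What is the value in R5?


Register state trace:
  MOV R1, 35  → R1 = 35
  MOV R5, 76  → R5 = 76
  MOV R3, R1  → R3 = 35
Final: R5 = 76

76


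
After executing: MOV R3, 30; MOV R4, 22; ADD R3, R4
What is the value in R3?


Register state trace:
  MOV R3, 30  → R3 = 30
  MOV R4, 22  → R4 = 22
  ADD R3, R4  → R3 = 30 + 22 = 52
Final: R3 = 52

52


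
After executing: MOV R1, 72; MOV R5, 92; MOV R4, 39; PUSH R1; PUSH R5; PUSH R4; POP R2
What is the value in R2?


Stack trace (top is rightmost):
  MOV R1, 72  → R1 = 72
  MOV R5, 92  → R5 = 92
  MOV R4, 39  → R4 = 39
  PUSH R1  → stack: [72]
  PUSH R5  → stack: [72, 92]
  PUSH R4  → stack: [72, 92, 39]
  POP R2  → R2 = 39, stack: [72, 92]
Final: R2 = 39

39


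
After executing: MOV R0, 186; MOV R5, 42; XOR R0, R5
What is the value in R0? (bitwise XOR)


Register state trace:
  MOV R0, 186  → R0 = 186 (0b10111010)
  MOV R5, 42  → R5 = 42 (0b00101010)
  XOR R0, R5  → R0 = 186 XOR 42 = 144 (0b10010000)
Final: R0 = 144

144


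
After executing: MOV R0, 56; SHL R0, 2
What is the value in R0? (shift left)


Register state trace:
  MOV R0, 56  → R0 = 56
  SHL R0, 2  → R0 = 56 << 2 = 56 * 2^2 = 224
Final: R0 = 224

224


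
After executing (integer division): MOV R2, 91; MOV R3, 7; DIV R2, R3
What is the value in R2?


Register state trace:
  MOV R2, 91  → R2 = 91
  MOV R3, 7  → R3 = 7
  DIV R2, R3  → R2 = 91 // 7 = 13
Final: R2 = 13

13


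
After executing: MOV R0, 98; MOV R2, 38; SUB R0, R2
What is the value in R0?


Register state trace:
  MOV R0, 98  → R0 = 98
  MOV R2, 38  → R2 = 38
  SUB R0, R2  → R0 = 98 - 38 = 60
Final: R0 = 60

60


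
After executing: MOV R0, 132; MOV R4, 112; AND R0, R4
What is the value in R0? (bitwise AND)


Register state trace:
  MOV R0, 132  → R0 = 132 (0b10000100)
  MOV R4, 112  → R4 = 112 (0b01110000)
  AND R0, R4  → R0 = 132 AND 112 = 0 (0b00000000)
Final: R0 = 0

0


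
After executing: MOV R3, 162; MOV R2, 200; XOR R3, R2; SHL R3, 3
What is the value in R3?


Register state trace:
  MOV R3, 162  → R3 = 162 (0b10100010)
  MOV R2, 200  → R2 = 200 (0b11001000)
  XOR R3, R2  → R3 = 162 XOR 200 = 106 (0b01101010)
  SHL R3, 3  → R3 = 106 << 3 = 848
Final: R3 = 848

848


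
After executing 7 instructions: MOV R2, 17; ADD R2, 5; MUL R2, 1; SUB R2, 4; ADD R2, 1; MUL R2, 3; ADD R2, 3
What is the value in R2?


Register state trace:
  MOV R2, 17  → R2 = 17
  ADD R2, 5  → R2 = 17 + 5 = 22
  MUL R2, 1  → R2 = 22 * 1 = 22
  SUB R2, 4  → R2 = 22 - 4 = 18
  ADD R2, 1  → R2 = 18 + 1 = 19
  MUL R2, 3  → R2 = 19 * 3 = 57
  ADD R2, 3  → R2 = 57 + 3 = 60
Final: R2 = 60

60


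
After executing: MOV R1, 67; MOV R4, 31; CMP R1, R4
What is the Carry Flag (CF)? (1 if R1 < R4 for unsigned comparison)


Register state trace:
  MOV R1, 67  → R1 = 67
  MOV R4, 31  → R4 = 31
  CMP R1, R4  → unsigned 67 - 31: no borrow
  67 >= 31, so CF = 0
CF = 0

0


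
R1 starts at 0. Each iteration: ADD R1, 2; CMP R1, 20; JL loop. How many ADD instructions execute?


Loop trace (R1 starts at 0, target 20, step 2):
  ADD #1: R1 = 0 + 2 = 2  → 2 < 20, loop
  ADD #2: R1 = 2 + 2 = 4  → 4 < 20, loop
  ADD #3: R1 = 4 + 2 = 6  → 6 < 20, loop
  ADD #4: R1 = 6 + 2 = 8  → 8 < 20, loop
  ADD #5: R1 = 8 + 2 = 10  → 10 < 20, loop
  ADD #6: R1 = 10 + 2 = 12  → 12 < 20, loop
  ADD #7: R1 = 12 + 2 = 14  → 14 < 20, loop
  ADD #8: R1 = 14 + 2 = 16  → 16 < 20, loop
  ADD #9: R1 = 16 + 2 = 18  → 18 < 20, loop
  ADD #10: R1 = 18 + 2 = 20  → 20 >= 20, exit
Total ADD instructions: 10

10


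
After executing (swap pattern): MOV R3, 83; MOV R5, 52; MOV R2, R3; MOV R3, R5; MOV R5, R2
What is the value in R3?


Register state trace (swap pattern):
  MOV R3, 83  → R3 = 83
  MOV R5, 52  → R5 = 52
  MOV R2, R3  → R2 = 83  (save R3)
  MOV R3, R5  → R3 = 52  (R3 gets R5's value)
  MOV R5, R2  → R5 = 83  (R5 gets saved value)
Final: R3 = 52

52
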